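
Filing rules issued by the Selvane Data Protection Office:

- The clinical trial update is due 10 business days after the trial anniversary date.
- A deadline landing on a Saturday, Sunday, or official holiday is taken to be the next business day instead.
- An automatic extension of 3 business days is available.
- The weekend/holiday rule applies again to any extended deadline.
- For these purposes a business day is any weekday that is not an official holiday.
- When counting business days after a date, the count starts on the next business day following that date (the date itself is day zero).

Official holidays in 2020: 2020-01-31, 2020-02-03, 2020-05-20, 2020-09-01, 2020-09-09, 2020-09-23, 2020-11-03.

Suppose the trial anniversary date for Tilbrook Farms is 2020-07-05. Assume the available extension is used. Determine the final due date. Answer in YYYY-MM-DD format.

10 business days after 2020-07-05, excluding weekends and holidays, is 2020-07-17.
2020-07-17 (Friday) is already a business day.
The 3-business-day extension runs from 2020-07-17 to 2020-07-22.
2020-07-22 is a Wednesday and not a listed holiday, so it stands.
So the filing is due 2020-07-22.

2020-07-22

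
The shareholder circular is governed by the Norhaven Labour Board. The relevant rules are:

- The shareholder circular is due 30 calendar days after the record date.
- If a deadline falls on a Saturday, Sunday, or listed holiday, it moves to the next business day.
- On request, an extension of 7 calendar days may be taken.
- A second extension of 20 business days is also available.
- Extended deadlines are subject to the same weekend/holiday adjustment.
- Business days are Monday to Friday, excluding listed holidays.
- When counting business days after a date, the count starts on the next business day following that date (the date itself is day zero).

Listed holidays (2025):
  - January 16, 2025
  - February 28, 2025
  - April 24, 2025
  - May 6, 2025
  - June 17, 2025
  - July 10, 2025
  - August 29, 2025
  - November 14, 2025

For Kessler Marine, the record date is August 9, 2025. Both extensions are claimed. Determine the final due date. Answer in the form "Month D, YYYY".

October 13, 2025

Trigger date August 9, 2025 + 30 calendar days = September 8, 2025.
September 8, 2025 is a Monday and not a listed holiday, so it stands.
Add the 7 calendar-day extension to September 8, 2025: September 15, 2025.
Since September 15, 2025 is a Monday and not a holiday, the date is unchanged.
The 20-business-day extension runs from September 15, 2025 to October 13, 2025.
October 13, 2025 is a Monday and not a listed holiday, so it stands.
The final due date is October 13, 2025.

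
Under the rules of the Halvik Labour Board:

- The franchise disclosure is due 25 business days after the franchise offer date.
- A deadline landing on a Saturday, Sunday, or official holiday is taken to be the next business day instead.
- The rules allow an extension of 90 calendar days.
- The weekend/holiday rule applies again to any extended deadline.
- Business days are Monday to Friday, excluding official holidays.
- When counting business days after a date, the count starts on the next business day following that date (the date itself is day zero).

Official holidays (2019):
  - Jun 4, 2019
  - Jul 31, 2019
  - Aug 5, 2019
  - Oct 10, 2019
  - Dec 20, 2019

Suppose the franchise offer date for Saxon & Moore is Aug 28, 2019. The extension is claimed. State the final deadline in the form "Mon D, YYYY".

Counting 25 business days after Aug 28, 2019 (skipping weekends and listed holidays) reaches Oct 2, 2019.
Oct 2, 2019 falls on a Wednesday, which is a business day, so no adjustment is needed.
Applying the 90-calendar-day extension: Oct 2, 2019 + 90 days = Dec 31, 2019.
Since Dec 31, 2019 is a Tuesday and not a holiday, the date is unchanged.
Final deadline: Dec 31, 2019.

Dec 31, 2019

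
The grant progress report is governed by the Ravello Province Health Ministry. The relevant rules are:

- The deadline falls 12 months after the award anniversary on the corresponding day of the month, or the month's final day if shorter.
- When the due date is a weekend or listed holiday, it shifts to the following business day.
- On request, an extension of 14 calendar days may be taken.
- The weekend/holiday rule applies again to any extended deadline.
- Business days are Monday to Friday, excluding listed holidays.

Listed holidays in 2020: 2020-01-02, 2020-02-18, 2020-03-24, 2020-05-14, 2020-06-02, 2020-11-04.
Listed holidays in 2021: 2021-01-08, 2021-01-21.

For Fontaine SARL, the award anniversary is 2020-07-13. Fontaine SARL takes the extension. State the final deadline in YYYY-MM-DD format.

2021-07-27

12 months from 2020-07-13 is 2021-07-13.
2021-07-13 is a Tuesday and not a listed holiday, so it stands.
Add the 14 calendar-day extension to 2021-07-13: 2021-07-27.
Since 2021-07-27 is a Tuesday and not a holiday, the date is unchanged.
So the filing is due 2021-07-27.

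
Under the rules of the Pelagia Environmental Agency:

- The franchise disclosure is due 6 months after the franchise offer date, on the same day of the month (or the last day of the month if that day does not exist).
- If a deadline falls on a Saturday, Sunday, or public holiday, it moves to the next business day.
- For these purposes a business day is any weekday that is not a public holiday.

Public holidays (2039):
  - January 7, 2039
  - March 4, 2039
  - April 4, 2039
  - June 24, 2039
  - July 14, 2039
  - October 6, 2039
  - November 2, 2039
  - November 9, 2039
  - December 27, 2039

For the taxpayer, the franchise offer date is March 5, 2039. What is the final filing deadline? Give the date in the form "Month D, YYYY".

Moving 6 months forward from March 5, 2039 on the corresponding day gives September 5, 2039.
September 5, 2039 falls on a Monday, which is a business day, so no adjustment is needed.
Final deadline: September 5, 2039.

September 5, 2039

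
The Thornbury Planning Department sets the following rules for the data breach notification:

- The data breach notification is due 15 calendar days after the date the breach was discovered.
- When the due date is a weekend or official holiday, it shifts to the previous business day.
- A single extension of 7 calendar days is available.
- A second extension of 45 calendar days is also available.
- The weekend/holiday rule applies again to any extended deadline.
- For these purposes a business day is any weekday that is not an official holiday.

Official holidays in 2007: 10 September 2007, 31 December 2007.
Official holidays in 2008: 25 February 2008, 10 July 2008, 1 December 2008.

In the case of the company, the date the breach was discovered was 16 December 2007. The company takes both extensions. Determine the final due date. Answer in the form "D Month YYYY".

18 February 2008

15 calendar days after 16 December 2007 is 31 December 2007.
Because 31 December 2007 is a listed holiday, the deadline becomes 28 December 2007 (Friday).
Add the 7 calendar-day extension to 28 December 2007: 4 January 2008.
4 January 2008 is a Friday and not a listed holiday, so it stands.
With the 45-day extension, 4 January 2008 becomes 18 February 2008.
18 February 2008 falls on a Monday, which is a business day, so no adjustment is needed.
The final due date is 18 February 2008.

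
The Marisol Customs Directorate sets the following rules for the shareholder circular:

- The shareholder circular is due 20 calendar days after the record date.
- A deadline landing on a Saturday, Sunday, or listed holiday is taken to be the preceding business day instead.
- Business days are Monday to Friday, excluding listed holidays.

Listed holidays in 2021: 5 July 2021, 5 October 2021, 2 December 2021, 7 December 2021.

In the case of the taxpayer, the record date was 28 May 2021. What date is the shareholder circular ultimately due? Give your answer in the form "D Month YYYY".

17 June 2021

Adding 20 calendar days to 28 May 2021 gives 17 June 2021.
17 June 2021 falls on a Thursday, which is a business day, so no adjustment is needed.
Deadline: 17 June 2021.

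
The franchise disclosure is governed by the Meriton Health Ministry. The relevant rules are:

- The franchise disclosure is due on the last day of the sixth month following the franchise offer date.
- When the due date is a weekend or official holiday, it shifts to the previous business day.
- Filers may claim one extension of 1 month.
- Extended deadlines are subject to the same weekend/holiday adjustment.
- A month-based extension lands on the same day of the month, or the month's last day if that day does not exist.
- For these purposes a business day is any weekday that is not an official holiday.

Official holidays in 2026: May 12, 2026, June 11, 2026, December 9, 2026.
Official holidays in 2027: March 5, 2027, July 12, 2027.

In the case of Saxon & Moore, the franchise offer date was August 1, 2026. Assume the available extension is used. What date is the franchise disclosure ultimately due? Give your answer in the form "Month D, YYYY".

March 26, 2027

The sixth month after August 1, 2026 is February 2027, whose last day is February 28, 2027.
February 28, 2027 is a Sunday, so it moves to the preceding business day, February 26, 2027 (Friday).
Add 1 month to February 26, 2027: March 26, 2027.
March 26, 2027 falls on a Friday, which is a business day, so no adjustment is needed.
The final due date is March 26, 2027.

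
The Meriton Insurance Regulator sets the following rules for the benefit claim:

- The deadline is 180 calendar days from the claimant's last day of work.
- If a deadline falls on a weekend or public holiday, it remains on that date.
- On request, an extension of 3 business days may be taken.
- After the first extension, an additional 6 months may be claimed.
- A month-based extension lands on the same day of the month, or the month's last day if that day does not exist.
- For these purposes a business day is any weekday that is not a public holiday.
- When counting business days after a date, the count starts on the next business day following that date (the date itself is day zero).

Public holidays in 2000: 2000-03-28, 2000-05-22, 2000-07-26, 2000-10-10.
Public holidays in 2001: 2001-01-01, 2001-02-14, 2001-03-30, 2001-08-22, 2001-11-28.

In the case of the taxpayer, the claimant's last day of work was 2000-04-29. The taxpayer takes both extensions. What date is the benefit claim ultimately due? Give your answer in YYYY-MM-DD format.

Trigger date 2000-04-29 + 180 calendar days = 2000-10-26.
2000-10-26 falls on a Thursday. The rules make no weekend/holiday allowance, so it remains 2000-10-26.
The 3-business-day extension runs from 2000-10-26 to 2000-10-31.
2000-10-31 is a Tuesday; no weekend or holiday adjustment applies.
Add 6 months to 2000-10-31: 2001-04-30 (day 31 does not exist in April, so the month's last day is used).
2001-04-30 is a Monday; no weekend or holiday adjustment applies.
So the filing is due 2001-04-30.

2001-04-30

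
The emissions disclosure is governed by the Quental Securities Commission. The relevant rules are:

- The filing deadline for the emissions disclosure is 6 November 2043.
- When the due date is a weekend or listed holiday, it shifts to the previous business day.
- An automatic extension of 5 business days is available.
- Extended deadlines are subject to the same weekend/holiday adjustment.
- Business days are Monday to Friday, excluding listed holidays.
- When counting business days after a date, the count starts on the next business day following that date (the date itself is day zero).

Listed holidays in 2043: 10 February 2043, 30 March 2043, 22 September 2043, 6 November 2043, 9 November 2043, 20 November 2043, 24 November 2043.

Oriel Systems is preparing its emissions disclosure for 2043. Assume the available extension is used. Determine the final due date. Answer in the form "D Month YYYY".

16 November 2043

The statutory due date is 6 November 2043.
6 November 2043 is a listed holiday; the preceding business day is 5 November 2043 (Thursday).
The 5-business-day extension runs from 5 November 2043 to 16 November 2043.
16 November 2043 is a Monday and not a listed holiday, so it stands.
The final due date is 16 November 2043.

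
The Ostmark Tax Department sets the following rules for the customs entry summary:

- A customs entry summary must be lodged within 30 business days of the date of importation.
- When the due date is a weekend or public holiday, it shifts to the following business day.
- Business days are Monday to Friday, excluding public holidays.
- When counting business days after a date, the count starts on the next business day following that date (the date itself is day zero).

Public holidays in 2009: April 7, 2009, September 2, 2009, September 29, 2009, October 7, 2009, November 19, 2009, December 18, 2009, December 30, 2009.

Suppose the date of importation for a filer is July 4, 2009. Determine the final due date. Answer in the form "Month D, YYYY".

Starting the day after July 4, 2009 and counting 30 business days lands on August 14, 2009.
August 14, 2009 is a Friday and not a listed holiday, so it stands.
So the filing is due August 14, 2009.

August 14, 2009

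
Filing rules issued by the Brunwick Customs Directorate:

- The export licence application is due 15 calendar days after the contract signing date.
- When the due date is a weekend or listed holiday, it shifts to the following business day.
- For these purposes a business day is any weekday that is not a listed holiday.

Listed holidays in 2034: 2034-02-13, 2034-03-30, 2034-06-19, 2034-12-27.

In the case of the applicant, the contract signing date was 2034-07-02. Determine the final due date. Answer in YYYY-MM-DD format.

15 calendar days after 2034-07-02 is 2034-07-17.
2034-07-17 (Monday) is already a business day.
Final deadline: 2034-07-17.

2034-07-17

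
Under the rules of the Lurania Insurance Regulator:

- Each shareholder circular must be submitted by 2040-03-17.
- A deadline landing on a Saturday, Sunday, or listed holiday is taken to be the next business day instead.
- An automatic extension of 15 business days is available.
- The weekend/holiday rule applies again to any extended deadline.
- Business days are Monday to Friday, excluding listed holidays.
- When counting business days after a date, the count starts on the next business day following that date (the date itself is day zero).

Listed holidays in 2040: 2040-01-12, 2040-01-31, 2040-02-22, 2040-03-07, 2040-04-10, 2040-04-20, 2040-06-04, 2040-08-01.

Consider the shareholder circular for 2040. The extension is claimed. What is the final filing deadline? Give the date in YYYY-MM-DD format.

Start from the fixed due date, 2040-03-17.
2040-03-17 is a Saturday, so it moves to the next business day, 2040-03-19 (Monday).
The 15-business-day extension runs from 2040-03-19 to 2040-04-09.
2040-04-09 falls on a Monday, which is a business day, so no adjustment is needed.
So the filing is due 2040-04-09.

2040-04-09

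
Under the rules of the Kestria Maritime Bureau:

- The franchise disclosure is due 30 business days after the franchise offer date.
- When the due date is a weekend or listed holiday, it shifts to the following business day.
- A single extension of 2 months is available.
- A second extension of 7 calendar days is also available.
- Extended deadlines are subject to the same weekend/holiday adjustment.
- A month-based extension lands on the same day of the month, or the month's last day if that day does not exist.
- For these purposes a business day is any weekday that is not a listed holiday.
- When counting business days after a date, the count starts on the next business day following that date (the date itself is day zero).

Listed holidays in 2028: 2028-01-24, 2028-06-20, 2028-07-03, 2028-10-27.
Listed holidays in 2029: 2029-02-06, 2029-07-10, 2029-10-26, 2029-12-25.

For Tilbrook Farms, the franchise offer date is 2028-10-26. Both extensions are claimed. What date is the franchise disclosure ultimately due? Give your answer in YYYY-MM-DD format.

2029-02-15

Starting the day after 2028-10-26 and counting 30 business days lands on 2028-12-08.
2028-12-08 is a Friday and not a listed holiday, so it stands.
The 2 months extension carries 2028-12-08 to 2029-02-08.
Since 2029-02-08 is a Thursday and not a holiday, the date is unchanged.
Applying the 7-calendar-day extension: 2029-02-08 + 7 days = 2029-02-15.
2029-02-15 is a Thursday and not a listed holiday, so it stands.
Final deadline: 2029-02-15.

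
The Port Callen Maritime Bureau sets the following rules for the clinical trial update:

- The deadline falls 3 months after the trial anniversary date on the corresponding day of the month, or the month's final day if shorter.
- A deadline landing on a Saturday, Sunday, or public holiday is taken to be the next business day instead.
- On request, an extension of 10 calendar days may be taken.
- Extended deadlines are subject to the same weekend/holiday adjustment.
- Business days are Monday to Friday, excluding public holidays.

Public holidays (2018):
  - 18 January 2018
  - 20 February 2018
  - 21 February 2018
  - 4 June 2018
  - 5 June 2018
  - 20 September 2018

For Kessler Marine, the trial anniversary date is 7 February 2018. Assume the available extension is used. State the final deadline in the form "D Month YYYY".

17 May 2018

3 months from 7 February 2018 is 7 May 2018.
7 May 2018 falls on a Monday, which is a business day, so no adjustment is needed.
Applying the 10-calendar-day extension: 7 May 2018 + 10 days = 17 May 2018.
17 May 2018 (Thursday) is already a business day.
So the filing is due 17 May 2018.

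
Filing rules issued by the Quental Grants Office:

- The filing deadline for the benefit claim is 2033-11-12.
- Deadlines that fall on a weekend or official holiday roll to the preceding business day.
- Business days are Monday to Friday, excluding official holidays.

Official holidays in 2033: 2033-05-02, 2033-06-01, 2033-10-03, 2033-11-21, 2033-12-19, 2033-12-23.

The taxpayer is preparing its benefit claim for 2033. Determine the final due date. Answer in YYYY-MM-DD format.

Start from the fixed due date, 2033-11-12.
2033-11-12 falls on a Saturday. Rolling to the preceding business day gives 2033-11-11, a Friday.
So the filing is due 2033-11-11.

2033-11-11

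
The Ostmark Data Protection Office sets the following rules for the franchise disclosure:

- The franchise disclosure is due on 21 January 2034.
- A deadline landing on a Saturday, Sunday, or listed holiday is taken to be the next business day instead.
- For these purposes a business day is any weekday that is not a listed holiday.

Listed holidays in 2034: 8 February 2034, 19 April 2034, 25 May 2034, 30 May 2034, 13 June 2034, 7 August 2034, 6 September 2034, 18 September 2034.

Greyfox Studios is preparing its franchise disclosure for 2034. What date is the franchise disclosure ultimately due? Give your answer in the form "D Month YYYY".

23 January 2034

Start from the fixed due date, 21 January 2034.
21 January 2034 falls on a Saturday. Rolling to the next business day gives 23 January 2034, a Monday.
So the filing is due 23 January 2034.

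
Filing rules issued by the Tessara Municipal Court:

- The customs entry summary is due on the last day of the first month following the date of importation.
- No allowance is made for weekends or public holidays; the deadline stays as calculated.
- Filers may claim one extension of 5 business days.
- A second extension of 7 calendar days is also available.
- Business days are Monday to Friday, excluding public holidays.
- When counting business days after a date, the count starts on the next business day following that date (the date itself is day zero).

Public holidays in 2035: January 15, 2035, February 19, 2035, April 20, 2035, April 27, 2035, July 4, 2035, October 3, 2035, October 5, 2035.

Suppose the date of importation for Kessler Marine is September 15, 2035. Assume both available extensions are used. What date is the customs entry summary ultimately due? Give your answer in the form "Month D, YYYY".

November 14, 2035

1 month after September 15, 2035 falls in October 2035; the last day of that month is October 31, 2035.
No adjustment is made for weekends or holidays, so October 31, 2035 stands.
Applying the 5-business-day extension: 5 business days after October 31, 2035 is November 7, 2035.
No adjustment is made for weekends or holidays, so November 7, 2035 stands.
Add the 7 calendar-day extension to November 7, 2035: November 14, 2035.
November 14, 2035 is a Wednesday; no weekend or holiday adjustment applies.
Final deadline: November 14, 2035.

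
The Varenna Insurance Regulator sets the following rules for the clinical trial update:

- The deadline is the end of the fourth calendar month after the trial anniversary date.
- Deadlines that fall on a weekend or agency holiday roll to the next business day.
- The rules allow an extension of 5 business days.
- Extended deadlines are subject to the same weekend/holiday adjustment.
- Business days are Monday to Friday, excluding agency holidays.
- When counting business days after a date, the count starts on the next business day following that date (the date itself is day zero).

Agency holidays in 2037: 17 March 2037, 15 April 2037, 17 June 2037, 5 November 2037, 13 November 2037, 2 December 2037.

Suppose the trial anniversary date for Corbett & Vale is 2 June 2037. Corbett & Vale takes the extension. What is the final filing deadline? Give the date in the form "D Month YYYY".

10 November 2037

4 months after 2 June 2037 falls in October 2037; the last day of that month is 31 October 2037.
Because 31 October 2037 is a Saturday, the deadline becomes 2 November 2037 (Monday).
Counting 5 further business days from 2 November 2037 reaches 10 November 2037.
10 November 2037 is a Tuesday and not a listed holiday, so it stands.
Deadline: 10 November 2037.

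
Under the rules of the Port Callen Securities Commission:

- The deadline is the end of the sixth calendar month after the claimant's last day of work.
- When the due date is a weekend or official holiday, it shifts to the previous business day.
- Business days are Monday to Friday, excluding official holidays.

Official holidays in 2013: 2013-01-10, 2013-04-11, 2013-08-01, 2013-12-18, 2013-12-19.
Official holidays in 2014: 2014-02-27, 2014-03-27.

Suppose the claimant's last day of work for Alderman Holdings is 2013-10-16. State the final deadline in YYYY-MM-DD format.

6 months after 2013-10-16 falls in April 2014; the last day of that month is 2014-04-30.
2014-04-30 is a Wednesday and not a listed holiday, so it stands.
Deadline: 2014-04-30.

2014-04-30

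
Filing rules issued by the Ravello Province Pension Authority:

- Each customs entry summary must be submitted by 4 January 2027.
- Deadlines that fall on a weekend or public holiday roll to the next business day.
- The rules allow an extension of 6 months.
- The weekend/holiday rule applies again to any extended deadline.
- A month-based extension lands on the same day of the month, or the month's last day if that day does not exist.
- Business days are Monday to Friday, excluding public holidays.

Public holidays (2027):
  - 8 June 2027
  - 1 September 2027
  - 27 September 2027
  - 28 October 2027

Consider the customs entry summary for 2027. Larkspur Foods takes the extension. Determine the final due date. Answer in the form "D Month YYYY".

The statutory due date is 4 January 2027.
Since 4 January 2027 is a Monday and not a holiday, the date is unchanged.
Add 6 months to 4 January 2027: 4 July 2027.
4 July 2027 is a Sunday, so it moves to the next business day, 5 July 2027 (Monday).
Final deadline: 5 July 2027.

5 July 2027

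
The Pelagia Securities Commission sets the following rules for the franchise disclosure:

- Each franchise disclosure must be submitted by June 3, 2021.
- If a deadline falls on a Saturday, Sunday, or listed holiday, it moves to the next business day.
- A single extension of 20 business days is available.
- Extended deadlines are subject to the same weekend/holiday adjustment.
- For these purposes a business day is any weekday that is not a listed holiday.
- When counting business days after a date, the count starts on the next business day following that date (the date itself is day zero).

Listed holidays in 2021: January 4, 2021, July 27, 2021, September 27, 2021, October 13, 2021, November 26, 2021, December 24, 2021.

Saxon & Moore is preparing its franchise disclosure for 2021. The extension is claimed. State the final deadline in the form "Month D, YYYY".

July 1, 2021

The stated deadline is June 3, 2021.
June 3, 2021 is a Thursday and not a listed holiday, so it stands.
Applying the 20-business-day extension: 20 business days after June 3, 2021 is July 1, 2021.
July 1, 2021 falls on a Thursday, which is a business day, so no adjustment is needed.
So the filing is due July 1, 2021.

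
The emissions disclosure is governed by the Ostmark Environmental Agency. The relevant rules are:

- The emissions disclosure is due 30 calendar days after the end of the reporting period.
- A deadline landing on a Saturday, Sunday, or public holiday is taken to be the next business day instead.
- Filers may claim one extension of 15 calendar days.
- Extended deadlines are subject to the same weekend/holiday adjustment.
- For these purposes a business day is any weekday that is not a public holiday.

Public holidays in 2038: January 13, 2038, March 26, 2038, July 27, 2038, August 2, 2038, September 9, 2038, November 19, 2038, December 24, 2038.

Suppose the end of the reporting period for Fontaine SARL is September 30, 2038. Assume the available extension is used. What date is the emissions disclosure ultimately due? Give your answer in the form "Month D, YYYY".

Adding 30 calendar days to September 30, 2038 gives October 30, 2038.
October 30, 2038 falls on a Saturday. Rolling to the next business day gives November 1, 2038, a Monday.
The 15-calendar-day extension moves the deadline from November 1, 2038 to November 16, 2038.
Since November 16, 2038 is a Tuesday and not a holiday, the date is unchanged.
Final deadline: November 16, 2038.

November 16, 2038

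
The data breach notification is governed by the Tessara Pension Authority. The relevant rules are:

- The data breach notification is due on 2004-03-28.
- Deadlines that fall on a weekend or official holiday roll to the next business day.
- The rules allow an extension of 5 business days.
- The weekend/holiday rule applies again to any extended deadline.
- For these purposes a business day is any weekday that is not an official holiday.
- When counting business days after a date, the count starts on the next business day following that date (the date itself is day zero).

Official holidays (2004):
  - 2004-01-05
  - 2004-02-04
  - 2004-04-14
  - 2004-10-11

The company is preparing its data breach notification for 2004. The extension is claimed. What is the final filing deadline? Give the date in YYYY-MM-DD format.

2004-04-05

Start from the fixed due date, 2004-03-28.
2004-03-28 falls on a Sunday. Rolling to the next business day gives 2004-03-29, a Monday.
Counting 5 further business days from 2004-03-29 reaches 2004-04-05.
2004-04-05 falls on a Monday, which is a business day, so no adjustment is needed.
Final deadline: 2004-04-05.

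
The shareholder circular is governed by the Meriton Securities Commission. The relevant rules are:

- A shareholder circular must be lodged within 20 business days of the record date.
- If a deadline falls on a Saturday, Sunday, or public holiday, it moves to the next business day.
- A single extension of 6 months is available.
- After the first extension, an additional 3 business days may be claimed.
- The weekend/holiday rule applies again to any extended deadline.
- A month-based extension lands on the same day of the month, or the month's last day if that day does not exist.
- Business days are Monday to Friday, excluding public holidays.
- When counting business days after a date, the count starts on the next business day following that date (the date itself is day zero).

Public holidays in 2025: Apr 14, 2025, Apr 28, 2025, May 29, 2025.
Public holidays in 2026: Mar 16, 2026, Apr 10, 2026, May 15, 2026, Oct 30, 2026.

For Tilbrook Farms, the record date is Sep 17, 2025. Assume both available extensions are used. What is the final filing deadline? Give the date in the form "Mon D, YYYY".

Apr 20, 2026

20 business days after Sep 17, 2025, excluding weekends and holidays, is Oct 15, 2025.
Oct 15, 2025 is a Wednesday and not a listed holiday, so it stands.
The 6 months extension carries Oct 15, 2025 to Apr 15, 2026.
Apr 15, 2026 falls on a Wednesday, which is a business day, so no adjustment is needed.
Applying the 3-business-day extension: 3 business days after Apr 15, 2026 is Apr 20, 2026.
Apr 20, 2026 falls on a Monday, which is a business day, so no adjustment is needed.
So the filing is due Apr 20, 2026.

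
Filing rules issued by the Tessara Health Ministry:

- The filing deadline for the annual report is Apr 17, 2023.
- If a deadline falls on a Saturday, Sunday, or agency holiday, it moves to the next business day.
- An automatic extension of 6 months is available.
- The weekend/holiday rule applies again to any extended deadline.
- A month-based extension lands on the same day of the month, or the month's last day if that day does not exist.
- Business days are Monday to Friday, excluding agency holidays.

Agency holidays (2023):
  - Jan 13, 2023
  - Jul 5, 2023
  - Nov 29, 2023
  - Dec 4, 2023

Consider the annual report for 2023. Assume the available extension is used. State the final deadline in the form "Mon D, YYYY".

Oct 17, 2023

The statutory due date is Apr 17, 2023.
Since Apr 17, 2023 is a Monday and not a holiday, the date is unchanged.
The 6 months extension carries Apr 17, 2023 to Oct 17, 2023.
Since Oct 17, 2023 is a Tuesday and not a holiday, the date is unchanged.
So the filing is due Oct 17, 2023.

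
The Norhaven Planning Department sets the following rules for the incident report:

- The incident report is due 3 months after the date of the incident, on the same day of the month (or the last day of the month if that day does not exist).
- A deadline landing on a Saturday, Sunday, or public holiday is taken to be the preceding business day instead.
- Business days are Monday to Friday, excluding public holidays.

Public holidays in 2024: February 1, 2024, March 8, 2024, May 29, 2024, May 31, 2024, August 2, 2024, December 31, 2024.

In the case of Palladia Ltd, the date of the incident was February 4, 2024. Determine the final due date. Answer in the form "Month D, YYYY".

May 3, 2024

Moving 3 months forward from February 4, 2024 on the corresponding day gives May 4, 2024.
Because May 4, 2024 is a Saturday, the deadline becomes May 3, 2024 (Friday).
Final deadline: May 3, 2024.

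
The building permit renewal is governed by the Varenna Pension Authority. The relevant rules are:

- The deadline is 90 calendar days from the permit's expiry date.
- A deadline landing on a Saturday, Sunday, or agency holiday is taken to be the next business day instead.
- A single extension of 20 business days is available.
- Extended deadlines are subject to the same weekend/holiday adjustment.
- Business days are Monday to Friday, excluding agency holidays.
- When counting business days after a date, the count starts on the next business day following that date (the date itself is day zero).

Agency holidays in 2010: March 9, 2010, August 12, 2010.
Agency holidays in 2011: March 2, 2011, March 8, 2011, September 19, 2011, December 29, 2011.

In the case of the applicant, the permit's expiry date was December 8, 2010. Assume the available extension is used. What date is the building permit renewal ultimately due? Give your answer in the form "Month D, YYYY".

Trigger date December 8, 2010 + 90 calendar days = March 8, 2011.
March 8, 2011 falls on a listed holiday. Rolling to the next business day gives March 9, 2011, a Wednesday.
Counting 20 further business days from March 9, 2011 reaches April 6, 2011.
April 6, 2011 falls on a Wednesday, which is a business day, so no adjustment is needed.
The final due date is April 6, 2011.

April 6, 2011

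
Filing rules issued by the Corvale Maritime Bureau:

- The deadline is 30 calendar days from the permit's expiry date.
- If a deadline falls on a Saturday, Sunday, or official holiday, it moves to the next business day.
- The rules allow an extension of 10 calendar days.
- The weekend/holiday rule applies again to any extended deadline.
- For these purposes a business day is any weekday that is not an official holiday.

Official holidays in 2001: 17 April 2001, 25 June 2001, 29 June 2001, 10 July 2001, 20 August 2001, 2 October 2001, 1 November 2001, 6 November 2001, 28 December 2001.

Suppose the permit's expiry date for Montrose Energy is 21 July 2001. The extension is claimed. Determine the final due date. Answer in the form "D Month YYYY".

31 August 2001

From 21 July 2001, 30 calendar days later is 20 August 2001.
20 August 2001 is a listed holiday, so it moves to the next business day, 21 August 2001 (Tuesday).
With the 10-day extension, 21 August 2001 becomes 31 August 2001.
Since 31 August 2001 is a Friday and not a holiday, the date is unchanged.
Final deadline: 31 August 2001.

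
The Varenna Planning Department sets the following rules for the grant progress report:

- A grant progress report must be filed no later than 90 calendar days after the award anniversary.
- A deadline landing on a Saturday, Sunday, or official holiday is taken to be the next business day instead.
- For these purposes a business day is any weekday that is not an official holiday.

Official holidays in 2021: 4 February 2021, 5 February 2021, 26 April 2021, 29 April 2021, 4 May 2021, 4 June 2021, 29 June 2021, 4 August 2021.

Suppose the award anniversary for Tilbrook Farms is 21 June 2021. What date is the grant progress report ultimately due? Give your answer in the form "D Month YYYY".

20 September 2021

Adding 90 calendar days to 21 June 2021 gives 19 September 2021.
19 September 2021 is a Sunday, so it moves to the next business day, 20 September 2021 (Monday).
Final deadline: 20 September 2021.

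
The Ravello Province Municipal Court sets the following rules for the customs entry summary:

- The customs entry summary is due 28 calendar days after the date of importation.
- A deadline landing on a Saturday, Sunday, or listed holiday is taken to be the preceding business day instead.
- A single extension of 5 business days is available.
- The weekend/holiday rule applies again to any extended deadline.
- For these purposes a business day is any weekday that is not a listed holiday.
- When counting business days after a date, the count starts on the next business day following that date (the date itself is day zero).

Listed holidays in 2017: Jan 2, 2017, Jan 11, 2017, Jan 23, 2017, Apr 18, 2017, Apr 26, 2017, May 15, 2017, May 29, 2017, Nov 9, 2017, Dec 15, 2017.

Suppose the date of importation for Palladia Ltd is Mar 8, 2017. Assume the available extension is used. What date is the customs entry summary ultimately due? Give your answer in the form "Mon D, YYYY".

Trigger date Mar 8, 2017 + 28 calendar days = Apr 5, 2017.
Since Apr 5, 2017 is a Wednesday and not a holiday, the date is unchanged.
The 5-business-day extension runs from Apr 5, 2017 to Apr 12, 2017.
Apr 12, 2017 (Wednesday) is already a business day.
Final deadline: Apr 12, 2017.

Apr 12, 2017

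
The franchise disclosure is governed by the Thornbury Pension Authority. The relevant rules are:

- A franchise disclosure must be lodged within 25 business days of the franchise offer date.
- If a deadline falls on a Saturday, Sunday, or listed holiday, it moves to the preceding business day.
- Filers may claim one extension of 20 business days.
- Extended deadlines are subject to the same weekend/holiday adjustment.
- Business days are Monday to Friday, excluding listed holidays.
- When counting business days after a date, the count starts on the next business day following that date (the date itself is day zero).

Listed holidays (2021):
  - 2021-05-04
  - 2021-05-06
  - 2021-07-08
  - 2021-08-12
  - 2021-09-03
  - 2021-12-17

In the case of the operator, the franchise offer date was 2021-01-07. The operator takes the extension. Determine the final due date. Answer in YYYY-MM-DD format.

2021-03-11

Counting 25 business days after 2021-01-07 (skipping weekends and listed holidays) reaches 2021-02-11.
2021-02-11 is a Thursday and not a listed holiday, so it stands.
Applying the 20-business-day extension: 20 business days after 2021-02-11 is 2021-03-11.
2021-03-11 falls on a Thursday, which is a business day, so no adjustment is needed.
Deadline: 2021-03-11.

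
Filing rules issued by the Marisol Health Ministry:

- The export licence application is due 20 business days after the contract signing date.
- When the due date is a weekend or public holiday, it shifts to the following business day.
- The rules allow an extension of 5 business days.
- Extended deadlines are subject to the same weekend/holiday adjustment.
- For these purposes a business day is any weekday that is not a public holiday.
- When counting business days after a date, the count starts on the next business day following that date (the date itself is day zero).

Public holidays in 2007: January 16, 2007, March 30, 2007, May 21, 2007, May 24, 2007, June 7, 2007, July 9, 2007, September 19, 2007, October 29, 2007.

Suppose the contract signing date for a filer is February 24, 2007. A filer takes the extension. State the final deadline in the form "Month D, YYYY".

April 2, 2007

20 business days after February 24, 2007, excluding weekends and holidays, is March 23, 2007.
March 23, 2007 falls on a Friday, which is a business day, so no adjustment is needed.
The 5-business-day extension runs from March 23, 2007 to April 2, 2007.
April 2, 2007 (Monday) is already a business day.
Final deadline: April 2, 2007.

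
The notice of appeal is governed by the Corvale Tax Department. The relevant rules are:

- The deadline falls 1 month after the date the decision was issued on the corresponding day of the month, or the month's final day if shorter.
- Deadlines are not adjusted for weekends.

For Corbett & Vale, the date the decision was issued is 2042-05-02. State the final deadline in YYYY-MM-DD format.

1 month from 2042-05-02 is 2042-06-02.
2042-06-02 falls on a Monday. The rules make no weekend/holiday allowance, so it remains 2042-06-02.
Deadline: 2042-06-02.

2042-06-02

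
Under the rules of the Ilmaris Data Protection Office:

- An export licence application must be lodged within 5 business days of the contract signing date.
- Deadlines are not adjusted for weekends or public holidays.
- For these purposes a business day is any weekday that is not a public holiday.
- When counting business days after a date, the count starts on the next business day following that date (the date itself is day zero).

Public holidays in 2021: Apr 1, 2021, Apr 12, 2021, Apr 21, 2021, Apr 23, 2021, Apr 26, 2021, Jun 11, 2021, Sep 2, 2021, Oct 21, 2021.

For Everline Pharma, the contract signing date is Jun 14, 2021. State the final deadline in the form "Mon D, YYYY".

5 business days after Jun 14, 2021, excluding weekends and holidays, is Jun 21, 2021.
Jun 21, 2021 is a Monday; no weekend or holiday adjustment applies.
Deadline: Jun 21, 2021.

Jun 21, 2021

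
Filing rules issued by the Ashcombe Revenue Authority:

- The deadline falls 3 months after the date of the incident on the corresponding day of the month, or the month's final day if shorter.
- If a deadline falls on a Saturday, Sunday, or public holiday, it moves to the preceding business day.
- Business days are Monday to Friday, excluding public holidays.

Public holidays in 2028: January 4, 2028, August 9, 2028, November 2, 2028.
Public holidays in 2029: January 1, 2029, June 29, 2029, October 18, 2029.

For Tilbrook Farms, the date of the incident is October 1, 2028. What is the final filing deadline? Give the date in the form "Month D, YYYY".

3 months after October 1, 2028, on the same day of the month, is January 1, 2029.
January 1, 2029 is a listed holiday, so it moves to the preceding business day, December 29, 2028 (Friday).
Final deadline: December 29, 2028.

December 29, 2028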